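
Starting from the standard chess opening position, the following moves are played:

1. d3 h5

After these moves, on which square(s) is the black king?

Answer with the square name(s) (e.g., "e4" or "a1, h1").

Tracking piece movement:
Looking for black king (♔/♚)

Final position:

  a b c d e f g h
  ─────────────────
8│♜ ♞ ♝ ♛ ♚ ♝ ♞ ♜│8
7│♟ ♟ ♟ ♟ ♟ ♟ ♟ ·│7
6│· · · · · · · ·│6
5│· · · · · · · ♟│5
4│· · · · · · · ·│4
3│· · · ♙ · · · ·│3
2│♙ ♙ ♙ · ♙ ♙ ♙ ♙│2
1│♖ ♘ ♗ ♕ ♔ ♗ ♘ ♖│1
  ─────────────────
  a b c d e f g h


e8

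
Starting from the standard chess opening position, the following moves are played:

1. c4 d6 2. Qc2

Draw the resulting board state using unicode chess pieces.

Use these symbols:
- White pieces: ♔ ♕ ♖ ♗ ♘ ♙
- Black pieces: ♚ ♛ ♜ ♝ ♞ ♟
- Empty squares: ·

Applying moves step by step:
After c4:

♜ ♞ ♝ ♛ ♚ ♝ ♞ ♜
♟ ♟ ♟ ♟ ♟ ♟ ♟ ♟
· · · · · · · ·
· · · · · · · ·
· · ♙ · · · · ·
· · · · · · · ·
♙ ♙ · ♙ ♙ ♙ ♙ ♙
♖ ♘ ♗ ♕ ♔ ♗ ♘ ♖


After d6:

♜ ♞ ♝ ♛ ♚ ♝ ♞ ♜
♟ ♟ ♟ · ♟ ♟ ♟ ♟
· · · ♟ · · · ·
· · · · · · · ·
· · ♙ · · · · ·
· · · · · · · ·
♙ ♙ · ♙ ♙ ♙ ♙ ♙
♖ ♘ ♗ ♕ ♔ ♗ ♘ ♖


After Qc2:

♜ ♞ ♝ ♛ ♚ ♝ ♞ ♜
♟ ♟ ♟ · ♟ ♟ ♟ ♟
· · · ♟ · · · ·
· · · · · · · ·
· · ♙ · · · · ·
· · · · · · · ·
♙ ♙ ♕ ♙ ♙ ♙ ♙ ♙
♖ ♘ ♗ · ♔ ♗ ♘ ♖



  a b c d e f g h
  ─────────────────
8│♜ ♞ ♝ ♛ ♚ ♝ ♞ ♜│8
7│♟ ♟ ♟ · ♟ ♟ ♟ ♟│7
6│· · · ♟ · · · ·│6
5│· · · · · · · ·│5
4│· · ♙ · · · · ·│4
3│· · · · · · · ·│3
2│♙ ♙ ♕ ♙ ♙ ♙ ♙ ♙│2
1│♖ ♘ ♗ · ♔ ♗ ♘ ♖│1
  ─────────────────
  a b c d e f g h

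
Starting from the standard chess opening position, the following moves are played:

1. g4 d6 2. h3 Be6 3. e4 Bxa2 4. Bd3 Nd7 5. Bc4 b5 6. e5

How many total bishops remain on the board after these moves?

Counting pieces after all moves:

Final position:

  a b c d e f g h
  ─────────────────
8│♜ · · ♛ ♚ ♝ ♞ ♜│8
7│♟ · ♟ ♞ ♟ ♟ ♟ ♟│7
6│· · · ♟ · · · ·│6
5│· ♟ · · ♙ · · ·│5
4│· · ♗ · · · ♙ ·│4
3│· · · · · · · ♙│3
2│♝ ♙ ♙ ♙ · ♙ · ·│2
1│♖ ♘ ♗ ♕ ♔ · ♘ ♖│1
  ─────────────────
  a b c d e f g h


4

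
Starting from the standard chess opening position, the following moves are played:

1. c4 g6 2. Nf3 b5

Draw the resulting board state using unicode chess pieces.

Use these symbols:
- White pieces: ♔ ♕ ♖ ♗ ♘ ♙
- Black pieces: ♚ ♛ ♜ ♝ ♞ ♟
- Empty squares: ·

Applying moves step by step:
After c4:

♜ ♞ ♝ ♛ ♚ ♝ ♞ ♜
♟ ♟ ♟ ♟ ♟ ♟ ♟ ♟
· · · · · · · ·
· · · · · · · ·
· · ♙ · · · · ·
· · · · · · · ·
♙ ♙ · ♙ ♙ ♙ ♙ ♙
♖ ♘ ♗ ♕ ♔ ♗ ♘ ♖


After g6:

♜ ♞ ♝ ♛ ♚ ♝ ♞ ♜
♟ ♟ ♟ ♟ ♟ ♟ · ♟
· · · · · · ♟ ·
· · · · · · · ·
· · ♙ · · · · ·
· · · · · · · ·
♙ ♙ · ♙ ♙ ♙ ♙ ♙
♖ ♘ ♗ ♕ ♔ ♗ ♘ ♖


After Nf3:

♜ ♞ ♝ ♛ ♚ ♝ ♞ ♜
♟ ♟ ♟ ♟ ♟ ♟ · ♟
· · · · · · ♟ ·
· · · · · · · ·
· · ♙ · · · · ·
· · · · · ♘ · ·
♙ ♙ · ♙ ♙ ♙ ♙ ♙
♖ ♘ ♗ ♕ ♔ ♗ · ♖


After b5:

♜ ♞ ♝ ♛ ♚ ♝ ♞ ♜
♟ · ♟ ♟ ♟ ♟ · ♟
· · · · · · ♟ ·
· ♟ · · · · · ·
· · ♙ · · · · ·
· · · · · ♘ · ·
♙ ♙ · ♙ ♙ ♙ ♙ ♙
♖ ♘ ♗ ♕ ♔ ♗ · ♖



  a b c d e f g h
  ─────────────────
8│♜ ♞ ♝ ♛ ♚ ♝ ♞ ♜│8
7│♟ · ♟ ♟ ♟ ♟ · ♟│7
6│· · · · · · ♟ ·│6
5│· ♟ · · · · · ·│5
4│· · ♙ · · · · ·│4
3│· · · · · ♘ · ·│3
2│♙ ♙ · ♙ ♙ ♙ ♙ ♙│2
1│♖ ♘ ♗ ♕ ♔ ♗ · ♖│1
  ─────────────────
  a b c d e f g h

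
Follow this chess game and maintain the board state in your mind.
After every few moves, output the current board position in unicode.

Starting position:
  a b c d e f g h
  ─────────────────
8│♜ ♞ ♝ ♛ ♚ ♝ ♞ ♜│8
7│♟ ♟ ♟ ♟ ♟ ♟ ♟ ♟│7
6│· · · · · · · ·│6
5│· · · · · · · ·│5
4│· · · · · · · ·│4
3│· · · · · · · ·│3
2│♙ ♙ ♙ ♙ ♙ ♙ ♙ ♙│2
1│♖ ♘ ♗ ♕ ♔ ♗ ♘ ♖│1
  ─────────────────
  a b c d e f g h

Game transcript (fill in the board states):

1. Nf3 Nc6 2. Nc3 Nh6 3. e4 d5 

  a b c d e f g h
  ─────────────────
8│♜ · ♝ ♛ ♚ ♝ · ♜│8
7│♟ ♟ ♟ · ♟ ♟ ♟ ♟│7
6│· · ♞ · · · · ♞│6
5│· · · ♟ · · · ·│5
4│· · · · ♙ · · ·│4
3│· · ♘ · · ♘ · ·│3
2│♙ ♙ ♙ ♙ · ♙ ♙ ♙│2
1│♖ · ♗ ♕ ♔ ♗ · ♖│1
  ─────────────────
  a b c d e f g h

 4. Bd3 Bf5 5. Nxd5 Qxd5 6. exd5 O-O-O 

  a b c d e f g h
  ─────────────────
8│· · ♚ ♜ · ♝ · ♜│8
7│♟ ♟ ♟ · ♟ ♟ ♟ ♟│7
6│· · ♞ · · · · ♞│6
5│· · · ♙ · ♝ · ·│5
4│· · · · · · · ·│4
3│· · · ♗ · ♘ · ·│3
2│♙ ♙ ♙ ♙ · ♙ ♙ ♙│2
1│♖ · ♗ ♕ ♔ · · ♖│1
  ─────────────────
  a b c d e f g h

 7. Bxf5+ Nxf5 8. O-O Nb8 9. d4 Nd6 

  a b c d e f g h
  ─────────────────
8│· ♞ ♚ ♜ · ♝ · ♜│8
7│♟ ♟ ♟ · ♟ ♟ ♟ ♟│7
6│· · · ♞ · · · ·│6
5│· · · ♙ · · · ·│5
4│· · · ♙ · · · ·│4
3│· · · · · ♘ · ·│3
2│♙ ♙ ♙ · · ♙ ♙ ♙│2
1│♖ · ♗ ♕ · ♖ ♔ ·│1
  ─────────────────
  a b c d e f g h

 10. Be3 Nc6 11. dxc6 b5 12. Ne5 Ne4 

  a b c d e f g h
  ─────────────────
8│· · ♚ ♜ · ♝ · ♜│8
7│♟ · ♟ · ♟ ♟ ♟ ♟│7
6│· · ♙ · · · · ·│6
5│· ♟ · · ♘ · · ·│5
4│· · · ♙ ♞ · · ·│4
3│· · · · ♗ · · ·│3
2│♙ ♙ ♙ · · ♙ ♙ ♙│2
1│♖ · · ♕ · ♖ ♔ ·│1
  ─────────────────
  a b c d e f g h



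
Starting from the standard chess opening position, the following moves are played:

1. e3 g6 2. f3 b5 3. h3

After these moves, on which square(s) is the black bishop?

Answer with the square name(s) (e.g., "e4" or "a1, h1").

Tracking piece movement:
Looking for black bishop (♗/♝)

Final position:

  a b c d e f g h
  ─────────────────
8│♜ ♞ ♝ ♛ ♚ ♝ ♞ ♜│8
7│♟ · ♟ ♟ ♟ ♟ · ♟│7
6│· · · · · · ♟ ·│6
5│· ♟ · · · · · ·│5
4│· · · · · · · ·│4
3│· · · · ♙ ♙ · ♙│3
2│♙ ♙ ♙ ♙ · · ♙ ·│2
1│♖ ♘ ♗ ♕ ♔ ♗ ♘ ♖│1
  ─────────────────
  a b c d e f g h


c8, f8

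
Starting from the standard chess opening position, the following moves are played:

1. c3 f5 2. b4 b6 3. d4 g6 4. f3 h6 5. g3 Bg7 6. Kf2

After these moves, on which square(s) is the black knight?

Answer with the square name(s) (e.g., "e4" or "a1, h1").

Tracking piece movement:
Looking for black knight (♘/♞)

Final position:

  a b c d e f g h
  ─────────────────
8│♜ ♞ ♝ ♛ ♚ · ♞ ♜│8
7│♟ · ♟ ♟ ♟ · ♝ ·│7
6│· ♟ · · · · ♟ ♟│6
5│· · · · · ♟ · ·│5
4│· ♙ · ♙ · · · ·│4
3│· · ♙ · · ♙ ♙ ·│3
2│♙ · · · ♙ ♔ · ♙│2
1│♖ ♘ ♗ ♕ · ♗ ♘ ♖│1
  ─────────────────
  a b c d e f g h


b8, g8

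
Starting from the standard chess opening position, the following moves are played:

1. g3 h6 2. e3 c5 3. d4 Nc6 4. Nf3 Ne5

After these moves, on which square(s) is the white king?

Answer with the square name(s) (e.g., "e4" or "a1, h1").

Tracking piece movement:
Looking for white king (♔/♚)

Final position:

  a b c d e f g h
  ─────────────────
8│♜ · ♝ ♛ ♚ ♝ ♞ ♜│8
7│♟ ♟ · ♟ ♟ ♟ ♟ ·│7
6│· · · · · · · ♟│6
5│· · ♟ · ♞ · · ·│5
4│· · · ♙ · · · ·│4
3│· · · · ♙ ♘ ♙ ·│3
2│♙ ♙ ♙ · · ♙ · ♙│2
1│♖ ♘ ♗ ♕ ♔ ♗ · ♖│1
  ─────────────────
  a b c d e f g h


e1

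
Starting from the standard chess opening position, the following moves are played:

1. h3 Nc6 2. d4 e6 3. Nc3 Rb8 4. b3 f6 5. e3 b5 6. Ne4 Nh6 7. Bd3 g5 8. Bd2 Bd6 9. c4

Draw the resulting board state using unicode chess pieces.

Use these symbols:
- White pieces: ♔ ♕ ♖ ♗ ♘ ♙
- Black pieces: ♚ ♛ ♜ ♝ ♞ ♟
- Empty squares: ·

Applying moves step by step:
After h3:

♜ ♞ ♝ ♛ ♚ ♝ ♞ ♜
♟ ♟ ♟ ♟ ♟ ♟ ♟ ♟
· · · · · · · ·
· · · · · · · ·
· · · · · · · ·
· · · · · · · ♙
♙ ♙ ♙ ♙ ♙ ♙ ♙ ·
♖ ♘ ♗ ♕ ♔ ♗ ♘ ♖


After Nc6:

♜ · ♝ ♛ ♚ ♝ ♞ ♜
♟ ♟ ♟ ♟ ♟ ♟ ♟ ♟
· · ♞ · · · · ·
· · · · · · · ·
· · · · · · · ·
· · · · · · · ♙
♙ ♙ ♙ ♙ ♙ ♙ ♙ ·
♖ ♘ ♗ ♕ ♔ ♗ ♘ ♖


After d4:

♜ · ♝ ♛ ♚ ♝ ♞ ♜
♟ ♟ ♟ ♟ ♟ ♟ ♟ ♟
· · ♞ · · · · ·
· · · · · · · ·
· · · ♙ · · · ·
· · · · · · · ♙
♙ ♙ ♙ · ♙ ♙ ♙ ·
♖ ♘ ♗ ♕ ♔ ♗ ♘ ♖


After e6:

♜ · ♝ ♛ ♚ ♝ ♞ ♜
♟ ♟ ♟ ♟ · ♟ ♟ ♟
· · ♞ · ♟ · · ·
· · · · · · · ·
· · · ♙ · · · ·
· · · · · · · ♙
♙ ♙ ♙ · ♙ ♙ ♙ ·
♖ ♘ ♗ ♕ ♔ ♗ ♘ ♖


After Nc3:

♜ · ♝ ♛ ♚ ♝ ♞ ♜
♟ ♟ ♟ ♟ · ♟ ♟ ♟
· · ♞ · ♟ · · ·
· · · · · · · ·
· · · ♙ · · · ·
· · ♘ · · · · ♙
♙ ♙ ♙ · ♙ ♙ ♙ ·
♖ · ♗ ♕ ♔ ♗ ♘ ♖


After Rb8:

· ♜ ♝ ♛ ♚ ♝ ♞ ♜
♟ ♟ ♟ ♟ · ♟ ♟ ♟
· · ♞ · ♟ · · ·
· · · · · · · ·
· · · ♙ · · · ·
· · ♘ · · · · ♙
♙ ♙ ♙ · ♙ ♙ ♙ ·
♖ · ♗ ♕ ♔ ♗ ♘ ♖


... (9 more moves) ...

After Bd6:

· ♜ ♝ ♛ ♚ · · ♜
♟ · ♟ ♟ · · · ♟
· · ♞ ♝ ♟ ♟ · ♞
· ♟ · · · · ♟ ·
· · · ♙ ♘ · · ·
· ♙ · ♗ ♙ · · ♙
♙ · ♙ ♗ · ♙ ♙ ·
♖ · · ♕ ♔ · ♘ ♖


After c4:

· ♜ ♝ ♛ ♚ · · ♜
♟ · ♟ ♟ · · · ♟
· · ♞ ♝ ♟ ♟ · ♞
· ♟ · · · · ♟ ·
· · ♙ ♙ ♘ · · ·
· ♙ · ♗ ♙ · · ♙
♙ · · ♗ · ♙ ♙ ·
♖ · · ♕ ♔ · ♘ ♖



  a b c d e f g h
  ─────────────────
8│· ♜ ♝ ♛ ♚ · · ♜│8
7│♟ · ♟ ♟ · · · ♟│7
6│· · ♞ ♝ ♟ ♟ · ♞│6
5│· ♟ · · · · ♟ ·│5
4│· · ♙ ♙ ♘ · · ·│4
3│· ♙ · ♗ ♙ · · ♙│3
2│♙ · · ♗ · ♙ ♙ ·│2
1│♖ · · ♕ ♔ · ♘ ♖│1
  ─────────────────
  a b c d e f g h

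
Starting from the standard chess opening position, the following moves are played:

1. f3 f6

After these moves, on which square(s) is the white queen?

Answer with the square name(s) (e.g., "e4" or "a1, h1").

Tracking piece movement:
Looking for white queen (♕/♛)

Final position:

  a b c d e f g h
  ─────────────────
8│♜ ♞ ♝ ♛ ♚ ♝ ♞ ♜│8
7│♟ ♟ ♟ ♟ ♟ · ♟ ♟│7
6│· · · · · ♟ · ·│6
5│· · · · · · · ·│5
4│· · · · · · · ·│4
3│· · · · · ♙ · ·│3
2│♙ ♙ ♙ ♙ ♙ · ♙ ♙│2
1│♖ ♘ ♗ ♕ ♔ ♗ ♘ ♖│1
  ─────────────────
  a b c d e f g h


d1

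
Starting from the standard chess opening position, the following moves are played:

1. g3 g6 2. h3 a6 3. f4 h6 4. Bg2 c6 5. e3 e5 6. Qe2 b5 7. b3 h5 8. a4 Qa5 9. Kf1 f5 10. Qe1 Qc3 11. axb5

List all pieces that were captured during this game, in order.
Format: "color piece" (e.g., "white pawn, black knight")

Tracking captures:
  axb5: captured black pawn

black pawn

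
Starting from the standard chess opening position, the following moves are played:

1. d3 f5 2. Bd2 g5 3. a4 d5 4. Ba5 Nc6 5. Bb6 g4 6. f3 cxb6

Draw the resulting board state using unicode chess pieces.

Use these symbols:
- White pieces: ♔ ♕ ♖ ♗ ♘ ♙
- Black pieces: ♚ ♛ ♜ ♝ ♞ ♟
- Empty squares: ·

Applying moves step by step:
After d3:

♜ ♞ ♝ ♛ ♚ ♝ ♞ ♜
♟ ♟ ♟ ♟ ♟ ♟ ♟ ♟
· · · · · · · ·
· · · · · · · ·
· · · · · · · ·
· · · ♙ · · · ·
♙ ♙ ♙ · ♙ ♙ ♙ ♙
♖ ♘ ♗ ♕ ♔ ♗ ♘ ♖


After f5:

♜ ♞ ♝ ♛ ♚ ♝ ♞ ♜
♟ ♟ ♟ ♟ ♟ · ♟ ♟
· · · · · · · ·
· · · · · ♟ · ·
· · · · · · · ·
· · · ♙ · · · ·
♙ ♙ ♙ · ♙ ♙ ♙ ♙
♖ ♘ ♗ ♕ ♔ ♗ ♘ ♖


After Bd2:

♜ ♞ ♝ ♛ ♚ ♝ ♞ ♜
♟ ♟ ♟ ♟ ♟ · ♟ ♟
· · · · · · · ·
· · · · · ♟ · ·
· · · · · · · ·
· · · ♙ · · · ·
♙ ♙ ♙ ♗ ♙ ♙ ♙ ♙
♖ ♘ · ♕ ♔ ♗ ♘ ♖


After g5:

♜ ♞ ♝ ♛ ♚ ♝ ♞ ♜
♟ ♟ ♟ ♟ ♟ · · ♟
· · · · · · · ·
· · · · · ♟ ♟ ·
· · · · · · · ·
· · · ♙ · · · ·
♙ ♙ ♙ ♗ ♙ ♙ ♙ ♙
♖ ♘ · ♕ ♔ ♗ ♘ ♖


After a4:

♜ ♞ ♝ ♛ ♚ ♝ ♞ ♜
♟ ♟ ♟ ♟ ♟ · · ♟
· · · · · · · ·
· · · · · ♟ ♟ ·
♙ · · · · · · ·
· · · ♙ · · · ·
· ♙ ♙ ♗ ♙ ♙ ♙ ♙
♖ ♘ · ♕ ♔ ♗ ♘ ♖


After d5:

♜ ♞ ♝ ♛ ♚ ♝ ♞ ♜
♟ ♟ ♟ · ♟ · · ♟
· · · · · · · ·
· · · ♟ · ♟ ♟ ·
♙ · · · · · · ·
· · · ♙ · · · ·
· ♙ ♙ ♗ ♙ ♙ ♙ ♙
♖ ♘ · ♕ ♔ ♗ ♘ ♖


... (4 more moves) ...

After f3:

♜ · ♝ ♛ ♚ ♝ ♞ ♜
♟ ♟ ♟ · ♟ · · ♟
· ♗ ♞ · · · · ·
· · · ♟ · ♟ · ·
♙ · · · · · ♟ ·
· · · ♙ · ♙ · ·
· ♙ ♙ · ♙ · ♙ ♙
♖ ♘ · ♕ ♔ ♗ ♘ ♖


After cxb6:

♜ · ♝ ♛ ♚ ♝ ♞ ♜
♟ ♟ · · ♟ · · ♟
· ♟ ♞ · · · · ·
· · · ♟ · ♟ · ·
♙ · · · · · ♟ ·
· · · ♙ · ♙ · ·
· ♙ ♙ · ♙ · ♙ ♙
♖ ♘ · ♕ ♔ ♗ ♘ ♖



  a b c d e f g h
  ─────────────────
8│♜ · ♝ ♛ ♚ ♝ ♞ ♜│8
7│♟ ♟ · · ♟ · · ♟│7
6│· ♟ ♞ · · · · ·│6
5│· · · ♟ · ♟ · ·│5
4│♙ · · · · · ♟ ·│4
3│· · · ♙ · ♙ · ·│3
2│· ♙ ♙ · ♙ · ♙ ♙│2
1│♖ ♘ · ♕ ♔ ♗ ♘ ♖│1
  ─────────────────
  a b c d e f g h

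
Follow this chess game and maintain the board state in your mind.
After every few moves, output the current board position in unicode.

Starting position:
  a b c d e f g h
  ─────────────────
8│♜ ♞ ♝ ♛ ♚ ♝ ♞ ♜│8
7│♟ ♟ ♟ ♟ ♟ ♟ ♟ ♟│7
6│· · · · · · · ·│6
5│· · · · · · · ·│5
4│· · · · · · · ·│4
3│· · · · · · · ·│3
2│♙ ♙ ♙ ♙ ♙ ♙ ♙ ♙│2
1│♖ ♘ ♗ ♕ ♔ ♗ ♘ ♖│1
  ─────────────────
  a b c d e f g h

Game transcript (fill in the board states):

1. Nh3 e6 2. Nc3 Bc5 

  a b c d e f g h
  ─────────────────
8│♜ ♞ ♝ ♛ ♚ · ♞ ♜│8
7│♟ ♟ ♟ ♟ · ♟ ♟ ♟│7
6│· · · · ♟ · · ·│6
5│· · ♝ · · · · ·│5
4│· · · · · · · ·│4
3│· · ♘ · · · · ♘│3
2│♙ ♙ ♙ ♙ ♙ ♙ ♙ ♙│2
1│♖ · ♗ ♕ ♔ ♗ · ♖│1
  ─────────────────
  a b c d e f g h

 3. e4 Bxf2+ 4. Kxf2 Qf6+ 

  a b c d e f g h
  ─────────────────
8│♜ ♞ ♝ · ♚ · ♞ ♜│8
7│♟ ♟ ♟ ♟ · ♟ ♟ ♟│7
6│· · · · ♟ ♛ · ·│6
5│· · · · · · · ·│5
4│· · · · ♙ · · ·│4
3│· · ♘ · · · · ♘│3
2│♙ ♙ ♙ ♙ · ♔ ♙ ♙│2
1│♖ · ♗ ♕ · ♗ · ♖│1
  ─────────────────
  a b c d e f g h

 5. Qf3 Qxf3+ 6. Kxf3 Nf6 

  a b c d e f g h
  ─────────────────
8│♜ ♞ ♝ · ♚ · · ♜│8
7│♟ ♟ ♟ ♟ · ♟ ♟ ♟│7
6│· · · · ♟ ♞ · ·│6
5│· · · · · · · ·│5
4│· · · · ♙ · · ·│4
3│· · ♘ · · ♔ · ♘│3
2│♙ ♙ ♙ ♙ · · ♙ ♙│2
1│♖ · ♗ · · ♗ · ♖│1
  ─────────────────
  a b c d e f g h



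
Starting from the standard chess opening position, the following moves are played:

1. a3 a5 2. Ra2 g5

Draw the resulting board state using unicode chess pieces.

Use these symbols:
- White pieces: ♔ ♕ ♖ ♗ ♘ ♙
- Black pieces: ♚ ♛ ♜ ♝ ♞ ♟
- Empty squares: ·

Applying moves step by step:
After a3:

♜ ♞ ♝ ♛ ♚ ♝ ♞ ♜
♟ ♟ ♟ ♟ ♟ ♟ ♟ ♟
· · · · · · · ·
· · · · · · · ·
· · · · · · · ·
♙ · · · · · · ·
· ♙ ♙ ♙ ♙ ♙ ♙ ♙
♖ ♘ ♗ ♕ ♔ ♗ ♘ ♖


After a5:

♜ ♞ ♝ ♛ ♚ ♝ ♞ ♜
· ♟ ♟ ♟ ♟ ♟ ♟ ♟
· · · · · · · ·
♟ · · · · · · ·
· · · · · · · ·
♙ · · · · · · ·
· ♙ ♙ ♙ ♙ ♙ ♙ ♙
♖ ♘ ♗ ♕ ♔ ♗ ♘ ♖


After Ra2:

♜ ♞ ♝ ♛ ♚ ♝ ♞ ♜
· ♟ ♟ ♟ ♟ ♟ ♟ ♟
· · · · · · · ·
♟ · · · · · · ·
· · · · · · · ·
♙ · · · · · · ·
♖ ♙ ♙ ♙ ♙ ♙ ♙ ♙
· ♘ ♗ ♕ ♔ ♗ ♘ ♖


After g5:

♜ ♞ ♝ ♛ ♚ ♝ ♞ ♜
· ♟ ♟ ♟ ♟ ♟ · ♟
· · · · · · · ·
♟ · · · · · ♟ ·
· · · · · · · ·
♙ · · · · · · ·
♖ ♙ ♙ ♙ ♙ ♙ ♙ ♙
· ♘ ♗ ♕ ♔ ♗ ♘ ♖



  a b c d e f g h
  ─────────────────
8│♜ ♞ ♝ ♛ ♚ ♝ ♞ ♜│8
7│· ♟ ♟ ♟ ♟ ♟ · ♟│7
6│· · · · · · · ·│6
5│♟ · · · · · ♟ ·│5
4│· · · · · · · ·│4
3│♙ · · · · · · ·│3
2│♖ ♙ ♙ ♙ ♙ ♙ ♙ ♙│2
1│· ♘ ♗ ♕ ♔ ♗ ♘ ♖│1
  ─────────────────
  a b c d e f g h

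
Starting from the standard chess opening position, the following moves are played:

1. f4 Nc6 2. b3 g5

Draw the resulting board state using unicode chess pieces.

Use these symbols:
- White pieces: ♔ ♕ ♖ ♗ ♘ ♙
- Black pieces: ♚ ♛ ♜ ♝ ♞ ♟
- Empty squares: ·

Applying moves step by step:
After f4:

♜ ♞ ♝ ♛ ♚ ♝ ♞ ♜
♟ ♟ ♟ ♟ ♟ ♟ ♟ ♟
· · · · · · · ·
· · · · · · · ·
· · · · · ♙ · ·
· · · · · · · ·
♙ ♙ ♙ ♙ ♙ · ♙ ♙
♖ ♘ ♗ ♕ ♔ ♗ ♘ ♖


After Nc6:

♜ · ♝ ♛ ♚ ♝ ♞ ♜
♟ ♟ ♟ ♟ ♟ ♟ ♟ ♟
· · ♞ · · · · ·
· · · · · · · ·
· · · · · ♙ · ·
· · · · · · · ·
♙ ♙ ♙ ♙ ♙ · ♙ ♙
♖ ♘ ♗ ♕ ♔ ♗ ♘ ♖


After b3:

♜ · ♝ ♛ ♚ ♝ ♞ ♜
♟ ♟ ♟ ♟ ♟ ♟ ♟ ♟
· · ♞ · · · · ·
· · · · · · · ·
· · · · · ♙ · ·
· ♙ · · · · · ·
♙ · ♙ ♙ ♙ · ♙ ♙
♖ ♘ ♗ ♕ ♔ ♗ ♘ ♖


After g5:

♜ · ♝ ♛ ♚ ♝ ♞ ♜
♟ ♟ ♟ ♟ ♟ ♟ · ♟
· · ♞ · · · · ·
· · · · · · ♟ ·
· · · · · ♙ · ·
· ♙ · · · · · ·
♙ · ♙ ♙ ♙ · ♙ ♙
♖ ♘ ♗ ♕ ♔ ♗ ♘ ♖



  a b c d e f g h
  ─────────────────
8│♜ · ♝ ♛ ♚ ♝ ♞ ♜│8
7│♟ ♟ ♟ ♟ ♟ ♟ · ♟│7
6│· · ♞ · · · · ·│6
5│· · · · · · ♟ ·│5
4│· · · · · ♙ · ·│4
3│· ♙ · · · · · ·│3
2│♙ · ♙ ♙ ♙ · ♙ ♙│2
1│♖ ♘ ♗ ♕ ♔ ♗ ♘ ♖│1
  ─────────────────
  a b c d e f g h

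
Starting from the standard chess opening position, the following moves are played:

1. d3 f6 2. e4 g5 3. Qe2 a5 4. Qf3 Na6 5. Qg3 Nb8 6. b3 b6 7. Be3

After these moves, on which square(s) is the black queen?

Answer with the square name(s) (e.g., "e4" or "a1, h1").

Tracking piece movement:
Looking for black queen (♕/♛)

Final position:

  a b c d e f g h
  ─────────────────
8│♜ ♞ ♝ ♛ ♚ ♝ ♞ ♜│8
7│· · ♟ ♟ ♟ · · ♟│7
6│· ♟ · · · ♟ · ·│6
5│♟ · · · · · ♟ ·│5
4│· · · · ♙ · · ·│4
3│· ♙ · ♙ ♗ · ♕ ·│3
2│♙ · ♙ · · ♙ ♙ ♙│2
1│♖ ♘ · · ♔ ♗ ♘ ♖│1
  ─────────────────
  a b c d e f g h


d8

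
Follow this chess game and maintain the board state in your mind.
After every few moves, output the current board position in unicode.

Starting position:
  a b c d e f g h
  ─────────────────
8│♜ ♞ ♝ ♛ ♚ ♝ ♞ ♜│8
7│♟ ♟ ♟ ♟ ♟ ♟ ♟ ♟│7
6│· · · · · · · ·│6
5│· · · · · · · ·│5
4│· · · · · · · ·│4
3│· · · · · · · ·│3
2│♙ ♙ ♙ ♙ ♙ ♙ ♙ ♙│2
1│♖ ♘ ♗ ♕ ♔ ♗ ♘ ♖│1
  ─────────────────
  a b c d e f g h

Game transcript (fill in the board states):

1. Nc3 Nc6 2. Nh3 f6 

  a b c d e f g h
  ─────────────────
8│♜ · ♝ ♛ ♚ ♝ ♞ ♜│8
7│♟ ♟ ♟ ♟ ♟ · ♟ ♟│7
6│· · ♞ · · ♟ · ·│6
5│· · · · · · · ·│5
4│· · · · · · · ·│4
3│· · ♘ · · · · ♘│3
2│♙ ♙ ♙ ♙ ♙ ♙ ♙ ♙│2
1│♖ · ♗ ♕ ♔ ♗ · ♖│1
  ─────────────────
  a b c d e f g h

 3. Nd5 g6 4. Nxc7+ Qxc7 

  a b c d e f g h
  ─────────────────
8│♜ · ♝ · ♚ ♝ ♞ ♜│8
7│♟ ♟ ♛ ♟ ♟ · · ♟│7
6│· · ♞ · · ♟ ♟ ·│6
5│· · · · · · · ·│5
4│· · · · · · · ·│4
3│· · · · · · · ♘│3
2│♙ ♙ ♙ ♙ ♙ ♙ ♙ ♙│2
1│♖ · ♗ ♕ ♔ ♗ · ♖│1
  ─────────────────
  a b c d e f g h

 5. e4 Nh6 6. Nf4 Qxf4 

  a b c d e f g h
  ─────────────────
8│♜ · ♝ · ♚ ♝ · ♜│8
7│♟ ♟ · ♟ ♟ · · ♟│7
6│· · ♞ · · ♟ ♟ ♞│6
5│· · · · · · · ·│5
4│· · · · ♙ ♛ · ·│4
3│· · · · · · · ·│3
2│♙ ♙ ♙ ♙ · ♙ ♙ ♙│2
1│♖ · ♗ ♕ ♔ ♗ · ♖│1
  ─────────────────
  a b c d e f g h

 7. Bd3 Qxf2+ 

  a b c d e f g h
  ─────────────────
8│♜ · ♝ · ♚ ♝ · ♜│8
7│♟ ♟ · ♟ ♟ · · ♟│7
6│· · ♞ · · ♟ ♟ ♞│6
5│· · · · · · · ·│5
4│· · · · ♙ · · ·│4
3│· · · ♗ · · · ·│3
2│♙ ♙ ♙ ♙ · ♛ ♙ ♙│2
1│♖ · ♗ ♕ ♔ · · ♖│1
  ─────────────────
  a b c d e f g h


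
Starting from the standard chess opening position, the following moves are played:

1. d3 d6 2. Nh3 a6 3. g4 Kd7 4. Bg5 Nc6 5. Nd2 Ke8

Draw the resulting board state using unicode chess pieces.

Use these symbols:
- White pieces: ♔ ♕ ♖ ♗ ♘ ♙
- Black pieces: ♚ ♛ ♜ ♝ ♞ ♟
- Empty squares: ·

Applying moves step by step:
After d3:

♜ ♞ ♝ ♛ ♚ ♝ ♞ ♜
♟ ♟ ♟ ♟ ♟ ♟ ♟ ♟
· · · · · · · ·
· · · · · · · ·
· · · · · · · ·
· · · ♙ · · · ·
♙ ♙ ♙ · ♙ ♙ ♙ ♙
♖ ♘ ♗ ♕ ♔ ♗ ♘ ♖


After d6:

♜ ♞ ♝ ♛ ♚ ♝ ♞ ♜
♟ ♟ ♟ · ♟ ♟ ♟ ♟
· · · ♟ · · · ·
· · · · · · · ·
· · · · · · · ·
· · · ♙ · · · ·
♙ ♙ ♙ · ♙ ♙ ♙ ♙
♖ ♘ ♗ ♕ ♔ ♗ ♘ ♖


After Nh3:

♜ ♞ ♝ ♛ ♚ ♝ ♞ ♜
♟ ♟ ♟ · ♟ ♟ ♟ ♟
· · · ♟ · · · ·
· · · · · · · ·
· · · · · · · ·
· · · ♙ · · · ♘
♙ ♙ ♙ · ♙ ♙ ♙ ♙
♖ ♘ ♗ ♕ ♔ ♗ · ♖


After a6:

♜ ♞ ♝ ♛ ♚ ♝ ♞ ♜
· ♟ ♟ · ♟ ♟ ♟ ♟
♟ · · ♟ · · · ·
· · · · · · · ·
· · · · · · · ·
· · · ♙ · · · ♘
♙ ♙ ♙ · ♙ ♙ ♙ ♙
♖ ♘ ♗ ♕ ♔ ♗ · ♖


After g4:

♜ ♞ ♝ ♛ ♚ ♝ ♞ ♜
· ♟ ♟ · ♟ ♟ ♟ ♟
♟ · · ♟ · · · ·
· · · · · · · ·
· · · · · · ♙ ·
· · · ♙ · · · ♘
♙ ♙ ♙ · ♙ ♙ · ♙
♖ ♘ ♗ ♕ ♔ ♗ · ♖


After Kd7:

♜ ♞ ♝ ♛ · ♝ ♞ ♜
· ♟ ♟ ♚ ♟ ♟ ♟ ♟
♟ · · ♟ · · · ·
· · · · · · · ·
· · · · · · ♙ ·
· · · ♙ · · · ♘
♙ ♙ ♙ · ♙ ♙ · ♙
♖ ♘ ♗ ♕ ♔ ♗ · ♖


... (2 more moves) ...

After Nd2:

♜ · ♝ ♛ · ♝ ♞ ♜
· ♟ ♟ ♚ ♟ ♟ ♟ ♟
♟ · ♞ ♟ · · · ·
· · · · · · ♗ ·
· · · · · · ♙ ·
· · · ♙ · · · ♘
♙ ♙ ♙ ♘ ♙ ♙ · ♙
♖ · · ♕ ♔ ♗ · ♖


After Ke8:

♜ · ♝ ♛ ♚ ♝ ♞ ♜
· ♟ ♟ · ♟ ♟ ♟ ♟
♟ · ♞ ♟ · · · ·
· · · · · · ♗ ·
· · · · · · ♙ ·
· · · ♙ · · · ♘
♙ ♙ ♙ ♘ ♙ ♙ · ♙
♖ · · ♕ ♔ ♗ · ♖



  a b c d e f g h
  ─────────────────
8│♜ · ♝ ♛ ♚ ♝ ♞ ♜│8
7│· ♟ ♟ · ♟ ♟ ♟ ♟│7
6│♟ · ♞ ♟ · · · ·│6
5│· · · · · · ♗ ·│5
4│· · · · · · ♙ ·│4
3│· · · ♙ · · · ♘│3
2│♙ ♙ ♙ ♘ ♙ ♙ · ♙│2
1│♖ · · ♕ ♔ ♗ · ♖│1
  ─────────────────
  a b c d e f g h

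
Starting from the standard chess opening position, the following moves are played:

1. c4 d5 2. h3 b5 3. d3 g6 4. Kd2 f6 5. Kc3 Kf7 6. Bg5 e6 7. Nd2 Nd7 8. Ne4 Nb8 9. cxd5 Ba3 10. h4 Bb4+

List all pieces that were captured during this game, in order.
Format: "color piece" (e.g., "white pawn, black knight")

Tracking captures:
  cxd5: captured black pawn

black pawn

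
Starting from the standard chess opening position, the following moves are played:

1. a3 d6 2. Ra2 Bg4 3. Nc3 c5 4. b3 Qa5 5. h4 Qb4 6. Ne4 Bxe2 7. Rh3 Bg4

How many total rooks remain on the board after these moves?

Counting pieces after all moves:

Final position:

  a b c d e f g h
  ─────────────────
8│♜ ♞ · · ♚ ♝ ♞ ♜│8
7│♟ ♟ · · ♟ ♟ ♟ ♟│7
6│· · · ♟ · · · ·│6
5│· · ♟ · · · · ·│5
4│· ♛ · · ♘ · ♝ ♙│4
3│♙ ♙ · · · · · ♖│3
2│♖ · ♙ ♙ · ♙ ♙ ·│2
1│· · ♗ ♕ ♔ ♗ ♘ ·│1
  ─────────────────
  a b c d e f g h


4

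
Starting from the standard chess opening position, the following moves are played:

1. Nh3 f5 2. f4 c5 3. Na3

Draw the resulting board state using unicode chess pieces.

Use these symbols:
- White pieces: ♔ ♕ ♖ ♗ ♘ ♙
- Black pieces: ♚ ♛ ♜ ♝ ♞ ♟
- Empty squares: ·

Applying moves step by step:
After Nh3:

♜ ♞ ♝ ♛ ♚ ♝ ♞ ♜
♟ ♟ ♟ ♟ ♟ ♟ ♟ ♟
· · · · · · · ·
· · · · · · · ·
· · · · · · · ·
· · · · · · · ♘
♙ ♙ ♙ ♙ ♙ ♙ ♙ ♙
♖ ♘ ♗ ♕ ♔ ♗ · ♖


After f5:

♜ ♞ ♝ ♛ ♚ ♝ ♞ ♜
♟ ♟ ♟ ♟ ♟ · ♟ ♟
· · · · · · · ·
· · · · · ♟ · ·
· · · · · · · ·
· · · · · · · ♘
♙ ♙ ♙ ♙ ♙ ♙ ♙ ♙
♖ ♘ ♗ ♕ ♔ ♗ · ♖


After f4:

♜ ♞ ♝ ♛ ♚ ♝ ♞ ♜
♟ ♟ ♟ ♟ ♟ · ♟ ♟
· · · · · · · ·
· · · · · ♟ · ·
· · · · · ♙ · ·
· · · · · · · ♘
♙ ♙ ♙ ♙ ♙ · ♙ ♙
♖ ♘ ♗ ♕ ♔ ♗ · ♖


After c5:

♜ ♞ ♝ ♛ ♚ ♝ ♞ ♜
♟ ♟ · ♟ ♟ · ♟ ♟
· · · · · · · ·
· · ♟ · · ♟ · ·
· · · · · ♙ · ·
· · · · · · · ♘
♙ ♙ ♙ ♙ ♙ · ♙ ♙
♖ ♘ ♗ ♕ ♔ ♗ · ♖


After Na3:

♜ ♞ ♝ ♛ ♚ ♝ ♞ ♜
♟ ♟ · ♟ ♟ · ♟ ♟
· · · · · · · ·
· · ♟ · · ♟ · ·
· · · · · ♙ · ·
♘ · · · · · · ♘
♙ ♙ ♙ ♙ ♙ · ♙ ♙
♖ · ♗ ♕ ♔ ♗ · ♖



  a b c d e f g h
  ─────────────────
8│♜ ♞ ♝ ♛ ♚ ♝ ♞ ♜│8
7│♟ ♟ · ♟ ♟ · ♟ ♟│7
6│· · · · · · · ·│6
5│· · ♟ · · ♟ · ·│5
4│· · · · · ♙ · ·│4
3│♘ · · · · · · ♘│3
2│♙ ♙ ♙ ♙ ♙ · ♙ ♙│2
1│♖ · ♗ ♕ ♔ ♗ · ♖│1
  ─────────────────
  a b c d e f g h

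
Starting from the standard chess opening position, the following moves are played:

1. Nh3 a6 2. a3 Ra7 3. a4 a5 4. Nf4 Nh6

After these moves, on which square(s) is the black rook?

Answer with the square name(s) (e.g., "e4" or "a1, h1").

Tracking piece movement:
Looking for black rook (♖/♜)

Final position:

  a b c d e f g h
  ─────────────────
8│· ♞ ♝ ♛ ♚ ♝ · ♜│8
7│♜ ♟ ♟ ♟ ♟ ♟ ♟ ♟│7
6│· · · · · · · ♞│6
5│♟ · · · · · · ·│5
4│♙ · · · · ♘ · ·│4
3│· · · · · · · ·│3
2│· ♙ ♙ ♙ ♙ ♙ ♙ ♙│2
1│♖ ♘ ♗ ♕ ♔ ♗ · ♖│1
  ─────────────────
  a b c d e f g h


a7, h8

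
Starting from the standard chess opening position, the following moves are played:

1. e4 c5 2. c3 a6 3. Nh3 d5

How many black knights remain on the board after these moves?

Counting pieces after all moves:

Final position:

  a b c d e f g h
  ─────────────────
8│♜ ♞ ♝ ♛ ♚ ♝ ♞ ♜│8
7│· ♟ · · ♟ ♟ ♟ ♟│7
6│♟ · · · · · · ·│6
5│· · ♟ ♟ · · · ·│5
4│· · · · ♙ · · ·│4
3│· · ♙ · · · · ♘│3
2│♙ ♙ · ♙ · ♙ ♙ ♙│2
1│♖ ♘ ♗ ♕ ♔ ♗ · ♖│1
  ─────────────────
  a b c d e f g h


2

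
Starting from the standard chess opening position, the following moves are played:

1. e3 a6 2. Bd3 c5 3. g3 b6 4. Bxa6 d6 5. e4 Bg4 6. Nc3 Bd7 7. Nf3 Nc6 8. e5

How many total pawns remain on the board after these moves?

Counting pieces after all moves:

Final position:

  a b c d e f g h
  ─────────────────
8│♜ · · ♛ ♚ ♝ ♞ ♜│8
7│· · · ♝ ♟ ♟ ♟ ♟│7
6│♗ ♟ ♞ ♟ · · · ·│6
5│· · ♟ · ♙ · · ·│5
4│· · · · · · · ·│4
3│· · ♘ · · ♘ ♙ ·│3
2│♙ ♙ ♙ ♙ · ♙ · ♙│2
1│♖ · ♗ ♕ ♔ · · ♖│1
  ─────────────────
  a b c d e f g h


15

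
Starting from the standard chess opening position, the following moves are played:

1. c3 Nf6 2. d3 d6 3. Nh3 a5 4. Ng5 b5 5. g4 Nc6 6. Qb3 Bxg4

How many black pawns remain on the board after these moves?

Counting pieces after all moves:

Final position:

  a b c d e f g h
  ─────────────────
8│♜ · · ♛ ♚ ♝ · ♜│8
7│· · ♟ · ♟ ♟ ♟ ♟│7
6│· · ♞ ♟ · ♞ · ·│6
5│♟ ♟ · · · · ♘ ·│5
4│· · · · · · ♝ ·│4
3│· ♕ ♙ ♙ · · · ·│3
2│♙ ♙ · · ♙ ♙ · ♙│2
1│♖ ♘ ♗ · ♔ ♗ · ♖│1
  ─────────────────
  a b c d e f g h


8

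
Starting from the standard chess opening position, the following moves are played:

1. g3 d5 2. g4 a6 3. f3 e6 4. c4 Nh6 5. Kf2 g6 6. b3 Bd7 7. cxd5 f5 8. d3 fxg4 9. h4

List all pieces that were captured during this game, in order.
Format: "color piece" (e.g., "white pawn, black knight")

Tracking captures:
  cxd5: captured black pawn
  fxg4: captured white pawn

black pawn, white pawn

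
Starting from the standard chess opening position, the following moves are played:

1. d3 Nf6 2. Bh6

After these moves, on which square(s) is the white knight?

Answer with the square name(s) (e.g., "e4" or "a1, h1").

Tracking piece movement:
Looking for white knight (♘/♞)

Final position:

  a b c d e f g h
  ─────────────────
8│♜ ♞ ♝ ♛ ♚ ♝ · ♜│8
7│♟ ♟ ♟ ♟ ♟ ♟ ♟ ♟│7
6│· · · · · ♞ · ♗│6
5│· · · · · · · ·│5
4│· · · · · · · ·│4
3│· · · ♙ · · · ·│3
2│♙ ♙ ♙ · ♙ ♙ ♙ ♙│2
1│♖ ♘ · ♕ ♔ ♗ ♘ ♖│1
  ─────────────────
  a b c d e f g h


b1, g1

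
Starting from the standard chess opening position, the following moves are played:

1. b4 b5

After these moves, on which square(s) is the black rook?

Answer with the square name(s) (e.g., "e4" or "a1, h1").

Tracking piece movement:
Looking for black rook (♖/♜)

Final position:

  a b c d e f g h
  ─────────────────
8│♜ ♞ ♝ ♛ ♚ ♝ ♞ ♜│8
7│♟ · ♟ ♟ ♟ ♟ ♟ ♟│7
6│· · · · · · · ·│6
5│· ♟ · · · · · ·│5
4│· ♙ · · · · · ·│4
3│· · · · · · · ·│3
2│♙ · ♙ ♙ ♙ ♙ ♙ ♙│2
1│♖ ♘ ♗ ♕ ♔ ♗ ♘ ♖│1
  ─────────────────
  a b c d e f g h


a8, h8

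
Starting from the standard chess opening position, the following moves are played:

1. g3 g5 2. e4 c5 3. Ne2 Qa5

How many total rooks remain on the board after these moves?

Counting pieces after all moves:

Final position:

  a b c d e f g h
  ─────────────────
8│♜ ♞ ♝ · ♚ ♝ ♞ ♜│8
7│♟ ♟ · ♟ ♟ ♟ · ♟│7
6│· · · · · · · ·│6
5│♛ · ♟ · · · ♟ ·│5
4│· · · · ♙ · · ·│4
3│· · · · · · ♙ ·│3
2│♙ ♙ ♙ ♙ ♘ ♙ · ♙│2
1│♖ ♘ ♗ ♕ ♔ ♗ · ♖│1
  ─────────────────
  a b c d e f g h


4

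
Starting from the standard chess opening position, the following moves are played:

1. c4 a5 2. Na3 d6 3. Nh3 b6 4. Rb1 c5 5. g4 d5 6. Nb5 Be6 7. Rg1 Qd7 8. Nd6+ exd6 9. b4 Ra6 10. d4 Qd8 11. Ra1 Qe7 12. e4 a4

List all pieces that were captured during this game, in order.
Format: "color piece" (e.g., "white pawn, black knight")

Tracking captures:
  exd6: captured white knight

white knight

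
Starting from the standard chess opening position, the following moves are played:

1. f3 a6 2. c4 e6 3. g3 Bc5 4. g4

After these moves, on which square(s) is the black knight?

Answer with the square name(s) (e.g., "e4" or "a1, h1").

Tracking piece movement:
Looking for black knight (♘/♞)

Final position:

  a b c d e f g h
  ─────────────────
8│♜ ♞ ♝ ♛ ♚ · ♞ ♜│8
7│· ♟ ♟ ♟ · ♟ ♟ ♟│7
6│♟ · · · ♟ · · ·│6
5│· · ♝ · · · · ·│5
4│· · ♙ · · · ♙ ·│4
3│· · · · · ♙ · ·│3
2│♙ ♙ · ♙ ♙ · · ♙│2
1│♖ ♘ ♗ ♕ ♔ ♗ ♘ ♖│1
  ─────────────────
  a b c d e f g h


b8, g8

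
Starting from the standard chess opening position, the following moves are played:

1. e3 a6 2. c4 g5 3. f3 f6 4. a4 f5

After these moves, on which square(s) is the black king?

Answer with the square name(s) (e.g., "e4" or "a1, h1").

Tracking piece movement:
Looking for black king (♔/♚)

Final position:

  a b c d e f g h
  ─────────────────
8│♜ ♞ ♝ ♛ ♚ ♝ ♞ ♜│8
7│· ♟ ♟ ♟ ♟ · · ♟│7
6│♟ · · · · · · ·│6
5│· · · · · ♟ ♟ ·│5
4│♙ · ♙ · · · · ·│4
3│· · · · ♙ ♙ · ·│3
2│· ♙ · ♙ · · ♙ ♙│2
1│♖ ♘ ♗ ♕ ♔ ♗ ♘ ♖│1
  ─────────────────
  a b c d e f g h


e8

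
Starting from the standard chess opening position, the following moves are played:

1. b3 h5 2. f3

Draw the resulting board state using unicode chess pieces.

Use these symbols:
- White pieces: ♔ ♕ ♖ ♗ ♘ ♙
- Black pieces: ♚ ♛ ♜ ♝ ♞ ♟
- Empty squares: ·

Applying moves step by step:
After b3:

♜ ♞ ♝ ♛ ♚ ♝ ♞ ♜
♟ ♟ ♟ ♟ ♟ ♟ ♟ ♟
· · · · · · · ·
· · · · · · · ·
· · · · · · · ·
· ♙ · · · · · ·
♙ · ♙ ♙ ♙ ♙ ♙ ♙
♖ ♘ ♗ ♕ ♔ ♗ ♘ ♖


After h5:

♜ ♞ ♝ ♛ ♚ ♝ ♞ ♜
♟ ♟ ♟ ♟ ♟ ♟ ♟ ·
· · · · · · · ·
· · · · · · · ♟
· · · · · · · ·
· ♙ · · · · · ·
♙ · ♙ ♙ ♙ ♙ ♙ ♙
♖ ♘ ♗ ♕ ♔ ♗ ♘ ♖


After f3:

♜ ♞ ♝ ♛ ♚ ♝ ♞ ♜
♟ ♟ ♟ ♟ ♟ ♟ ♟ ·
· · · · · · · ·
· · · · · · · ♟
· · · · · · · ·
· ♙ · · · ♙ · ·
♙ · ♙ ♙ ♙ · ♙ ♙
♖ ♘ ♗ ♕ ♔ ♗ ♘ ♖



  a b c d e f g h
  ─────────────────
8│♜ ♞ ♝ ♛ ♚ ♝ ♞ ♜│8
7│♟ ♟ ♟ ♟ ♟ ♟ ♟ ·│7
6│· · · · · · · ·│6
5│· · · · · · · ♟│5
4│· · · · · · · ·│4
3│· ♙ · · · ♙ · ·│3
2│♙ · ♙ ♙ ♙ · ♙ ♙│2
1│♖ ♘ ♗ ♕ ♔ ♗ ♘ ♖│1
  ─────────────────
  a b c d e f g h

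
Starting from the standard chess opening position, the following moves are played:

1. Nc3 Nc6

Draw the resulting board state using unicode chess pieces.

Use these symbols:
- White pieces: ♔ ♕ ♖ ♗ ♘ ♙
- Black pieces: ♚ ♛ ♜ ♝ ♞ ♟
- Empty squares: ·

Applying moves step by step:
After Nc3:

♜ ♞ ♝ ♛ ♚ ♝ ♞ ♜
♟ ♟ ♟ ♟ ♟ ♟ ♟ ♟
· · · · · · · ·
· · · · · · · ·
· · · · · · · ·
· · ♘ · · · · ·
♙ ♙ ♙ ♙ ♙ ♙ ♙ ♙
♖ · ♗ ♕ ♔ ♗ ♘ ♖


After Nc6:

♜ · ♝ ♛ ♚ ♝ ♞ ♜
♟ ♟ ♟ ♟ ♟ ♟ ♟ ♟
· · ♞ · · · · ·
· · · · · · · ·
· · · · · · · ·
· · ♘ · · · · ·
♙ ♙ ♙ ♙ ♙ ♙ ♙ ♙
♖ · ♗ ♕ ♔ ♗ ♘ ♖



  a b c d e f g h
  ─────────────────
8│♜ · ♝ ♛ ♚ ♝ ♞ ♜│8
7│♟ ♟ ♟ ♟ ♟ ♟ ♟ ♟│7
6│· · ♞ · · · · ·│6
5│· · · · · · · ·│5
4│· · · · · · · ·│4
3│· · ♘ · · · · ·│3
2│♙ ♙ ♙ ♙ ♙ ♙ ♙ ♙│2
1│♖ · ♗ ♕ ♔ ♗ ♘ ♖│1
  ─────────────────
  a b c d e f g h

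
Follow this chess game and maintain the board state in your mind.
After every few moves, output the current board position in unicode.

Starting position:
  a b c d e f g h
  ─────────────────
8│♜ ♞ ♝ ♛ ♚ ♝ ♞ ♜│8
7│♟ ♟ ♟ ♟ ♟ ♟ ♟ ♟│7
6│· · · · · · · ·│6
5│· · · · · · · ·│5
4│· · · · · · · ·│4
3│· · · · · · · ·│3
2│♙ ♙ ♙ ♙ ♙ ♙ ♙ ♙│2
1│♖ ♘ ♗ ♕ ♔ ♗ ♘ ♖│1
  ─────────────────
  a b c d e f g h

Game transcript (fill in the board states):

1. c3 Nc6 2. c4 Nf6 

  a b c d e f g h
  ─────────────────
8│♜ · ♝ ♛ ♚ ♝ · ♜│8
7│♟ ♟ ♟ ♟ ♟ ♟ ♟ ♟│7
6│· · ♞ · · ♞ · ·│6
5│· · · · · · · ·│5
4│· · ♙ · · · · ·│4
3│· · · · · · · ·│3
2│♙ ♙ · ♙ ♙ ♙ ♙ ♙│2
1│♖ ♘ ♗ ♕ ♔ ♗ ♘ ♖│1
  ─────────────────
  a b c d e f g h

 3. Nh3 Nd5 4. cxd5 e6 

  a b c d e f g h
  ─────────────────
8│♜ · ♝ ♛ ♚ ♝ · ♜│8
7│♟ ♟ ♟ ♟ · ♟ ♟ ♟│7
6│· · ♞ · ♟ · · ·│6
5│· · · ♙ · · · ·│5
4│· · · · · · · ·│4
3│· · · · · · · ♘│3
2│♙ ♙ · ♙ ♙ ♙ ♙ ♙│2
1│♖ ♘ ♗ ♕ ♔ ♗ · ♖│1
  ─────────────────
  a b c d e f g h

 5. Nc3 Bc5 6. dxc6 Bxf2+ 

  a b c d e f g h
  ─────────────────
8│♜ · ♝ ♛ ♚ · · ♜│8
7│♟ ♟ ♟ ♟ · ♟ ♟ ♟│7
6│· · ♙ · ♟ · · ·│6
5│· · · · · · · ·│5
4│· · · · · · · ·│4
3│· · ♘ · · · · ♘│3
2│♙ ♙ · ♙ ♙ ♝ ♙ ♙│2
1│♖ · ♗ ♕ ♔ ♗ · ♖│1
  ─────────────────
  a b c d e f g h

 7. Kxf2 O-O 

  a b c d e f g h
  ─────────────────
8│♜ · ♝ ♛ · ♜ ♚ ·│8
7│♟ ♟ ♟ ♟ · ♟ ♟ ♟│7
6│· · ♙ · ♟ · · ·│6
5│· · · · · · · ·│5
4│· · · · · · · ·│4
3│· · ♘ · · · · ♘│3
2│♙ ♙ · ♙ ♙ ♔ ♙ ♙│2
1│♖ · ♗ ♕ · ♗ · ♖│1
  ─────────────────
  a b c d e f g h
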